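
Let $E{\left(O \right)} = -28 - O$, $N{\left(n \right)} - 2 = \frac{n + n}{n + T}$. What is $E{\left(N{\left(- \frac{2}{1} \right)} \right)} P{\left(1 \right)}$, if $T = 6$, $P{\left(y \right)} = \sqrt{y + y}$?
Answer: $- 29 \sqrt{2} \approx -41.012$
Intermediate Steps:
$P{\left(y \right)} = \sqrt{2} \sqrt{y}$ ($P{\left(y \right)} = \sqrt{2 y} = \sqrt{2} \sqrt{y}$)
$N{\left(n \right)} = 2 + \frac{2 n}{6 + n}$ ($N{\left(n \right)} = 2 + \frac{n + n}{n + 6} = 2 + \frac{2 n}{6 + n}$)
$E{\left(N{\left(- \frac{2}{1} \right)} \right)} P{\left(1 \right)} = \left(-28 - \frac{4 \left(3 - \frac{2}{1}\right)}{6 - \frac{2}{1}}\right) \sqrt{2} \sqrt{1} = \left(-28 - \frac{4 \left(3 - 2\right)}{6 - 2}\right) \sqrt{2} \cdot 1 = \left(-28 - \frac{4 \left(3 - 2\right)}{6 - 2}\right) \sqrt{2} = \left(-28 - 4 \cdot \frac{1}{4} \cdot 1\right) \sqrt{2} = \left(-28 - 1\right) \sqrt{2} = - 29 \sqrt{2}$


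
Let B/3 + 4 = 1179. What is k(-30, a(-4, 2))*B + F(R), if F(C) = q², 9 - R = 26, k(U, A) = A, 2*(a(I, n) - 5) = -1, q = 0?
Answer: 31725/2 ≈ 15863.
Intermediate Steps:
B = 3525 (B = -12 + 3*1179 = -12 + 3537 = 3525)
a(I, n) = 9/2 (a(I, n) = 5 + (½)*(-1) = 5 - ½ = 9/2)
R = -17 (R = 9 - 1*26 = 9 - 26 = -17)
F(C) = 0 (F(C) = 0² = 0)
k(-30, a(-4, 2))*B + F(R) = (9/2)*3525 + 0 = 31725/2 + 0 = 31725/2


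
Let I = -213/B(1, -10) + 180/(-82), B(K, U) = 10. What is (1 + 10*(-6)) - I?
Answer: -14557/410 ≈ -35.505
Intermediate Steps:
I = -9633/410 (I = -213/10 + 180/(-82) = -213*⅒ + 180*(-1/82) = -213/10 - 90/41 = -9633/410 ≈ -23.495)
(1 + 10*(-6)) - I = (1 + 10*(-6)) - 1*(-9633/410) = (1 - 60) + 9633/410 = -59 + 9633/410 = -14557/410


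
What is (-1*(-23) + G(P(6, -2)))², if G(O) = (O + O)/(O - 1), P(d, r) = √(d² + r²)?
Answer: 954689/1521 + 7816*√10/1521 ≈ 643.92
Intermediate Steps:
G(O) = 2*O/(-1 + O) (G(O) = (2*O)/(-1 + O) = 2*O/(-1 + O))
(-1*(-23) + G(P(6, -2)))² = (-1*(-23) + 2*√(6² + (-2)²)/(-1 + √(6² + (-2)²)))² = (23 + 2*√(36 + 4)/(-1 + √(36 + 4)))² = (23 + 2*√40/(-1 + √40))² = (23 + 2*(2*√10)/(-1 + 2*√10))² = (23 + 4*√10/(-1 + 2*√10))²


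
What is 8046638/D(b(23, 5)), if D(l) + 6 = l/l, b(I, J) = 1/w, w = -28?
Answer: -8046638/5 ≈ -1.6093e+6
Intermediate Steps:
b(I, J) = -1/28 (b(I, J) = 1/(-28) = -1/28)
D(l) = -5 (D(l) = -6 + l/l = -6 + 1 = -5)
8046638/D(b(23, 5)) = 8046638/(-5) = 8046638*(-⅕) = -8046638/5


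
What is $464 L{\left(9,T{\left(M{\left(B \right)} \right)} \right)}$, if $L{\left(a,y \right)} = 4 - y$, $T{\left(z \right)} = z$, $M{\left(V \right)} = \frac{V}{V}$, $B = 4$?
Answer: $1392$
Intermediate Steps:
$M{\left(V \right)} = 1$
$464 L{\left(9,T{\left(M{\left(B \right)} \right)} \right)} = 464 \left(4 - 1\right) = 464 \cdot 3 = 1392$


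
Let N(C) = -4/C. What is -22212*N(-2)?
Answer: -44424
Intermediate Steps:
-22212*N(-2) = -(-88848)/(-2) = -(-88848)*(-1)/2 = -22212*2 = -44424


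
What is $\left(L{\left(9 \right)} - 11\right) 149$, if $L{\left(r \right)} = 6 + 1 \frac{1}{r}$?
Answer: $- \frac{6556}{9} \approx -728.44$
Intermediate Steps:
$L{\left(r \right)} = 6 + \frac{1}{r}$
$\left(L{\left(9 \right)} - 11\right) 149 = \left(\left(6 + \frac{1}{9}\right) - 11\right) 149 = \left(\frac{55}{9} - 11\right) 149 = \left(- \frac{44}{9}\right) 149 = - \frac{6556}{9}$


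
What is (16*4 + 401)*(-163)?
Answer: -75795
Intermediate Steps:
(16*4 + 401)*(-163) = (64 + 401)*(-163) = 465*(-163) = -75795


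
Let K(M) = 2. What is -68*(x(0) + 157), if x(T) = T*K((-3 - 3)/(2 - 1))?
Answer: -10676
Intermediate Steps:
x(T) = 2*T (x(T) = T*2 = 2*T)
-68*(x(0) + 157) = -68*(2*0 + 157) = -68*(0 + 157) = -68*157 = -10676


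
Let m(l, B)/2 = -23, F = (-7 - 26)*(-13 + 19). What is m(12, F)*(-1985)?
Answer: 91310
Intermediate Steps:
F = -198 (F = -33*6 = -198)
m(l, B) = -46 (m(l, B) = 2*(-23) = -46)
m(12, F)*(-1985) = -46*(-1985) = 91310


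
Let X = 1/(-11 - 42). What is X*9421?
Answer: -9421/53 ≈ -177.75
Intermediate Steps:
X = -1/53 (X = 1/(-53) = -1/53 ≈ -0.018868)
X*9421 = -1/53*9421 = -9421/53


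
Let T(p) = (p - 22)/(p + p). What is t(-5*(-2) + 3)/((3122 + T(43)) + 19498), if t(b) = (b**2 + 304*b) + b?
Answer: 118508/648447 ≈ 0.18276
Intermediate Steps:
T(p) = (-22 + p)/(2*p) (T(p) = (-22 + p)/((2*p)) = (-22 + p)*(1/(2*p)) = (-22 + p)/(2*p))
t(b) = b**2 + 305*b
t(-5*(-2) + 3)/((3122 + T(43)) + 19498) = ((-5*(-2) + 3)*(305 + (-5*(-2) + 3)))/((3122 + (1/2)*(-22 + 43)/43) + 19498) = ((10 + 3)*(305 + (10 + 3)))/((3122 + (1/2)*(1/43)*21) + 19498) = (13*(305 + 13))/((3122 + 21/86) + 19498) = (13*318)/(268513/86 + 19498) = 4134/(1945341/86) = 4134*(86/1945341) = 118508/648447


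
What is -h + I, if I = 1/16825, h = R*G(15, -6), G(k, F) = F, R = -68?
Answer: -6864599/16825 ≈ -408.00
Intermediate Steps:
h = 408 (h = -68*(-6) = 408)
I = 1/16825 ≈ 5.9435e-5
-h + I = -1*408 + 1/16825 = -408 + 1/16825 = -6864599/16825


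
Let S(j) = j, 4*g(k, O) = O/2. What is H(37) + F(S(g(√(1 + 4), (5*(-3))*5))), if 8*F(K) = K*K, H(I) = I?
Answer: 24569/512 ≈ 47.986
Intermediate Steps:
g(k, O) = O/8 (g(k, O) = (O/2)/4 = O/8)
F(K) = K²/8 (F(K) = (K*K)/8 = K²/8)
H(37) + F(S(g(√(1 + 4), (5*(-3))*5))) = 37 + (((5*(-3))*5)/8)²/8 = 37 + ((-15*5)/8)²/8 = 37 + ((⅛)*(-75))²/8 = 37 + (-75/8)²/8 = 37 + (⅛)*(5625/64) = 37 + 5625/512 = 24569/512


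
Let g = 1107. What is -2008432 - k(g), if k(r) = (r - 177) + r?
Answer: -2010469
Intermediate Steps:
k(r) = -177 + 2*r (k(r) = (-177 + r) + r = -177 + 2*r)
-2008432 - k(g) = -2008432 - (-177 + 2*1107) = -2008432 - (-177 + 2214) = -2008432 - 1*2037 = -2008432 - 2037 = -2010469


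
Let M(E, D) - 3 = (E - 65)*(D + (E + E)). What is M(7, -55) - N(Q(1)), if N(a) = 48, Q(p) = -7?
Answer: 2333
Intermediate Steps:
M(E, D) = 3 + (-65 + E)*(D + 2*E) (M(E, D) = 3 + (E - 65)*(D + (E + E)) = 3 + (-65 + E)*(D + 2*E))
M(7, -55) - N(Q(1)) = (3 - 130*7 - 65*(-55) + 2*7² - 55*7) - 1*48 = (3 - 910 + 3575 + 2*49 - 385) - 48 = (3 - 910 + 3575 + 98 - 385) - 48 = 2381 - 48 = 2333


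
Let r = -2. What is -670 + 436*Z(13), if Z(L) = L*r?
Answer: -12006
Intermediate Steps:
Z(L) = -2*L (Z(L) = L*(-2) = -2*L)
-670 + 436*Z(13) = -670 + 436*(-2*13) = -670 + 436*(-26) = -670 - 11336 = -12006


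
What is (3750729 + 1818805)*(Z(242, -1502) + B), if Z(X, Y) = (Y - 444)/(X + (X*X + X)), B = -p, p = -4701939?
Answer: 386581483214722321/14762 ≈ 2.6188e+13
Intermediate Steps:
B = 4701939 (B = -1*(-4701939) = 4701939)
Z(X, Y) = (-444 + Y)/(X**2 + 2*X) (Z(X, Y) = (-444 + Y)/(X + (X**2 + X)) = (-444 + Y)/(X + (X + X**2)) = (-444 + Y)/(X**2 + 2*X))
(3750729 + 1818805)*(Z(242, -1502) + B) = (3750729 + 1818805)*((-444 - 1502)/(242*(2 + 242)) + 4701939) = 5569534*((1/242)*(-1946)/244 + 4701939) = 5569534*((1/242)*(1/244)*(-1946) + 4701939) = 5569534*(-973/29524 + 4701939) = 5569534*(138820046063/29524) = 386581483214722321/14762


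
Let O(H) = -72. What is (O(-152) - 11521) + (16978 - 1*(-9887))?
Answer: 15272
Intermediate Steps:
(O(-152) - 11521) + (16978 - 1*(-9887)) = (-72 - 11521) + (16978 - 1*(-9887)) = -11593 + (16978 + 9887) = -11593 + 26865 = 15272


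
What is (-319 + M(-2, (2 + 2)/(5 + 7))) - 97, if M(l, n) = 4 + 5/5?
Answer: -411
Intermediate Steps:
M(l, n) = 5 (M(l, n) = 4 + 5*(1/5) = 4 + 1 = 5)
(-319 + M(-2, (2 + 2)/(5 + 7))) - 97 = (-319 + 5) - 97 = -314 - 97 = -411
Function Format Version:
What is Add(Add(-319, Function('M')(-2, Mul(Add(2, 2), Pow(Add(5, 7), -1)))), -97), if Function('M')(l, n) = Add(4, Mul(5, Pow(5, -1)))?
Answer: -411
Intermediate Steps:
Function('M')(l, n) = 5 (Function('M')(l, n) = Add(4, Mul(5, Rational(1, 5))) = Add(4, 1) = 5)
Add(Add(-319, Function('M')(-2, Mul(Add(2, 2), Pow(Add(5, 7), -1)))), -97) = Add(Add(-319, 5), -97) = Add(-314, -97) = -411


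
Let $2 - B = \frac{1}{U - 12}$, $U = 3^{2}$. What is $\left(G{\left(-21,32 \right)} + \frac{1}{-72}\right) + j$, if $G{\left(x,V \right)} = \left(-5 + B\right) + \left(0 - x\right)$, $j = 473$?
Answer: $\frac{35375}{72} \approx 491.32$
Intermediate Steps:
$U = 9$
$B = \frac{7}{3}$ ($B = 2 - \frac{1}{9 - 12} = 2 - \frac{1}{-3} = 2 - - \frac{1}{3} = 2 + \frac{1}{3} = \frac{7}{3} \approx 2.3333$)
$G{\left(x,V \right)} = - \frac{8}{3} - x$ ($G{\left(x,V \right)} = \left(-5 + \frac{7}{3}\right) + \left(0 - x\right) = - \frac{8}{3} - x$)
$\left(G{\left(-21,32 \right)} + \frac{1}{-72}\right) + j = \left(\left(- \frac{8}{3} - -21\right) + \frac{1}{-72}\right) + 473 = \left(\left(- \frac{8}{3} + 21\right) - \frac{1}{72}\right) + 473 = \left(\frac{55}{3} - \frac{1}{72}\right) + 473 = \frac{1319}{72} + 473 = \frac{35375}{72}$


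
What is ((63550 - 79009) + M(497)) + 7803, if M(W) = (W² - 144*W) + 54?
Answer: 167839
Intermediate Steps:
M(W) = 54 + W² - 144*W
((63550 - 79009) + M(497)) + 7803 = ((63550 - 79009) + (54 + 497² - 144*497)) + 7803 = (-15459 + (54 + 247009 - 71568)) + 7803 = (-15459 + 175495) + 7803 = 160036 + 7803 = 167839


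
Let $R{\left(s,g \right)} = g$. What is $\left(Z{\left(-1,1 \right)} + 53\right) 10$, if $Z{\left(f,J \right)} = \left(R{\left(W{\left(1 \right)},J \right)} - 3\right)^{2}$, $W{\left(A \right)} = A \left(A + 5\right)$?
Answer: $570$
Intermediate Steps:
$W{\left(A \right)} = A \left(5 + A\right)$
$Z{\left(f,J \right)} = \left(-3 + J\right)^{2}$ ($Z{\left(f,J \right)} = \left(J - 3\right)^{2} = \left(-3 + J\right)^{2}$)
$\left(Z{\left(-1,1 \right)} + 53\right) 10 = \left(\left(-3 + 1\right)^{2} + 53\right) 10 = \left(\left(-2\right)^{2} + 53\right) 10 = \left(4 + 53\right) 10 = 57 \cdot 10 = 570$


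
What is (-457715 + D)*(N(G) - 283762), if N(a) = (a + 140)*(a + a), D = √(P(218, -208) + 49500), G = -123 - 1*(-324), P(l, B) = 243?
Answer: 67137636200 - 440040*√5527 ≈ 6.7105e+10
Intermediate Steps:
G = 201 (G = -123 + 324 = 201)
D = 3*√5527 (D = √(243 + 49500) = √49743 = 3*√5527 ≈ 223.03)
N(a) = 2*a*(140 + a) (N(a) = (140 + a)*(2*a) = 2*a*(140 + a))
(-457715 + D)*(N(G) - 283762) = (-457715 + 3*√5527)*(2*201*(140 + 201) - 283762) = (-457715 + 3*√5527)*(2*201*341 - 283762) = (-457715 + 3*√5527)*(137082 - 283762) = (-457715 + 3*√5527)*(-146680) = 67137636200 - 440040*√5527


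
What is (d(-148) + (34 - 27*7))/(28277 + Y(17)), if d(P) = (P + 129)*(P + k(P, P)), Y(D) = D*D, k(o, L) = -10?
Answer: 949/9522 ≈ 0.099664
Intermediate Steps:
Y(D) = D²
d(P) = (-10 + P)*(129 + P) (d(P) = (P + 129)*(P - 10) = (129 + P)*(-10 + P) = (-10 + P)*(129 + P))
(d(-148) + (34 - 27*7))/(28277 + Y(17)) = ((-1290 + (-148)² + 119*(-148)) + (34 - 27*7))/(28277 + 17²) = ((-1290 + 21904 - 17612) + (34 - 189))/(28277 + 289) = (3002 - 155)/28566 = 2847*(1/28566) = 949/9522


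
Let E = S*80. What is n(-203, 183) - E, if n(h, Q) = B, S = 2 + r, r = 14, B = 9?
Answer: -1271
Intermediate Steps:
S = 16 (S = 2 + 14 = 16)
n(h, Q) = 9
E = 1280 (E = 16*80 = 1280)
n(-203, 183) - E = 9 - 1*1280 = 9 - 1280 = -1271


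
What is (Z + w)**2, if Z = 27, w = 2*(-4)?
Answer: 361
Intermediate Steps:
w = -8
(Z + w)**2 = (27 - 8)**2 = 19**2 = 361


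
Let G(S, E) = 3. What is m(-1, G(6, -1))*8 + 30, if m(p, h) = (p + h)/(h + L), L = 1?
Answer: 34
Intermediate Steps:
m(p, h) = (h + p)/(1 + h) (m(p, h) = (p + h)/(h + 1) = (h + p)/(1 + h))
m(-1, G(6, -1))*8 + 30 = ((3 - 1)/(1 + 3))*8 + 30 = (2/4)*8 + 30 = ((¼)*2)*8 + 30 = (½)*8 + 30 = 4 + 30 = 34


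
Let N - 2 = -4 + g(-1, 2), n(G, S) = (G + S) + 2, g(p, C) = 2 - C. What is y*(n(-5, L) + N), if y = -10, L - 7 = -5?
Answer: 30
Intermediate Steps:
L = 2 (L = 7 - 5 = 2)
n(G, S) = 2 + G + S
N = -2 (N = 2 + (-4 + (2 - 1*2)) = 2 + (-4 + (2 - 2)) = 2 + (-4 + 0) = 2 - 4 = -2)
y*(n(-5, L) + N) = -10*((2 - 5 + 2) - 2) = -10*(-1 - 2) = -10*(-3) = 30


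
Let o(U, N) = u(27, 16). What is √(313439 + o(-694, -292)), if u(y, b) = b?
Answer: √313455 ≈ 559.87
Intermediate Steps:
o(U, N) = 16
√(313439 + o(-694, -292)) = √(313439 + 16) = √313455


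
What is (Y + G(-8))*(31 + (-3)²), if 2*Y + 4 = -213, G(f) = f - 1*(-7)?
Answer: -4380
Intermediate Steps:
G(f) = 7 + f (G(f) = f + 7 = 7 + f)
Y = -217/2 (Y = -2 + (½)*(-213) = -2 - 213/2 = -217/2 ≈ -108.50)
(Y + G(-8))*(31 + (-3)²) = (-217/2 + (7 - 8))*(31 + (-3)²) = (-217/2 - 1)*(31 + 9) = -219/2*40 = -4380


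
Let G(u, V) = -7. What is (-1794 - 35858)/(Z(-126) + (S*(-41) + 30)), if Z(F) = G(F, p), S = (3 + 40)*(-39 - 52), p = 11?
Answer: -9413/40114 ≈ -0.23466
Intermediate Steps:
S = -3913 (S = 43*(-91) = -3913)
Z(F) = -7
(-1794 - 35858)/(Z(-126) + (S*(-41) + 30)) = (-1794 - 35858)/(-7 + (-3913*(-41) + 30)) = -37652/(-7 + (160433 + 30)) = -37652/(-7 + 160463) = -37652/160456 = -37652*1/160456 = -9413/40114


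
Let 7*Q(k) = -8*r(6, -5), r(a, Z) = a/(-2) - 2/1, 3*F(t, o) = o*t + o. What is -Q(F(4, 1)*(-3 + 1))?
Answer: -40/7 ≈ -5.7143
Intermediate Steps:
F(t, o) = o/3 + o*t/3 (F(t, o) = (o*t + o)/3 = (o + o*t)/3 = o/3 + o*t/3)
r(a, Z) = -2 - a/2 (r(a, Z) = a*(-1/2) - 2*1 = -a/2 - 2 = -2 - a/2)
Q(k) = 40/7 (Q(k) = (-8*(-2 - 1/2*6))/7 = (-8*(-2 - 3))/7 = (-8*(-5))/7 = (1/7)*40 = 40/7)
-Q(F(4, 1)*(-3 + 1)) = -1*40/7 = -40/7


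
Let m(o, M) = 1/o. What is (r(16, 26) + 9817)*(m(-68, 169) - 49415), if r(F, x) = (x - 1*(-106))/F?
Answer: -132060045521/272 ≈ -4.8551e+8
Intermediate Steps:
r(F, x) = (106 + x)/F (r(F, x) = (x + 106)/F = (106 + x)/F)
(r(16, 26) + 9817)*(m(-68, 169) - 49415) = ((106 + 26)/16 + 9817)*(1/(-68) - 49415) = ((1/16)*132 + 9817)*(-1/68 - 49415) = (33/4 + 9817)*(-3360221/68) = (39301/4)*(-3360221/68) = -132060045521/272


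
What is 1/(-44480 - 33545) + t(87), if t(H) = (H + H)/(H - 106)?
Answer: -13576369/1482475 ≈ -9.1579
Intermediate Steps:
t(H) = 2*H/(-106 + H) (t(H) = (2*H)/(-106 + H) = 2*H/(-106 + H))
1/(-44480 - 33545) + t(87) = 1/(-44480 - 33545) + 2*87/(-106 + 87) = 1/(-78025) + 2*87/(-19) = -1/78025 + 2*87*(-1/19) = -1/78025 - 174/19 = -13576369/1482475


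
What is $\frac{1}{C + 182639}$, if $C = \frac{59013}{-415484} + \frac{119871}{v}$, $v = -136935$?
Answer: $\frac{6321589060}{1154562272615149} \approx 5.4753 \cdot 10^{-6}$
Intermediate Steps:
$C = - \frac{6431714191}{6321589060}$ ($C = \frac{59013}{-415484} + \frac{119871}{-136935} = 59013 \left(- \frac{1}{415484}\right) + 119871 \left(- \frac{1}{136935}\right) = - \frac{59013}{415484} - \frac{13319}{15215} = - \frac{6431714191}{6321589060} \approx -1.0174$)
$\frac{1}{C + 182639} = \frac{1}{- \frac{6431714191}{6321589060} + 182639} = \frac{1}{\frac{1154562272615149}{6321589060}} = \frac{6321589060}{1154562272615149}$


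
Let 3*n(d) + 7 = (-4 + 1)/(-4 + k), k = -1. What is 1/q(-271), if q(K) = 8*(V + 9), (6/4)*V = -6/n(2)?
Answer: 1/87 ≈ 0.011494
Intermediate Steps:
n(d) = -32/15 (n(d) = -7/3 + ((-4 + 1)/(-4 - 1))/3 = -7/3 + (-3/(-5))/3 = -7/3 + (-3*(-⅕))/3 = -7/3 + (⅓)*(⅗) = -7/3 + ⅕ = -32/15)
V = 15/8 (V = 2*(-6/(-32/15))/3 = 2*(-6*(-15/32))/3 = (⅔)*(45/16) = 15/8 ≈ 1.8750)
q(K) = 87 (q(K) = 8*(15/8 + 9) = 8*(87/8) = 87)
1/q(-271) = 1/87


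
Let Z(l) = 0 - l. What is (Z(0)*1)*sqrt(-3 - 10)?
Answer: 0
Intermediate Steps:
Z(l) = -l
(Z(0)*1)*sqrt(-3 - 10) = (-1*0*1)*sqrt(-3 - 10) = (0*1)*sqrt(-13) = 0*(I*sqrt(13)) = 0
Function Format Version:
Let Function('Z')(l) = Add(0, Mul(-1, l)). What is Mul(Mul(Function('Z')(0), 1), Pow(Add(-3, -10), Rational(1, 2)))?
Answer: 0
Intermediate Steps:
Function('Z')(l) = Mul(-1, l)
Mul(Mul(Function('Z')(0), 1), Pow(Add(-3, -10), Rational(1, 2))) = Mul(Mul(Mul(-1, 0), 1), Pow(Add(-3, -10), Rational(1, 2))) = Mul(Mul(0, 1), Pow(-13, Rational(1, 2))) = Mul(0, Mul(I, Pow(13, Rational(1, 2)))) = 0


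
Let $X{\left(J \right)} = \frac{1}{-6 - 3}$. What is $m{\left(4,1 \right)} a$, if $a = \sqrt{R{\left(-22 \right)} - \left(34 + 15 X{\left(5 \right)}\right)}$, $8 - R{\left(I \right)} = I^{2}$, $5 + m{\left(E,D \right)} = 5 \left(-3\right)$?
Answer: $- \frac{100 i \sqrt{183}}{3} \approx - 450.92 i$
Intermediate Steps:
$m{\left(E,D \right)} = -20$ ($m{\left(E,D \right)} = -5 + 5 \left(-3\right) = -5 - 15 = -20$)
$X{\left(J \right)} = - \frac{1}{9}$ ($X{\left(J \right)} = \frac{1}{-9} = - \frac{1}{9}$)
$R{\left(I \right)} = 8 - I^{2}$
$a = \frac{5 i \sqrt{183}}{3}$ ($a = \sqrt{\left(8 - \left(-22\right)^{2}\right) - \frac{97}{3}} = \sqrt{\left(8 - 484\right) + \left(-34 + \frac{5}{3}\right)} = \sqrt{\left(8 - 484\right) - \frac{97}{3}} = \sqrt{-476 - \frac{97}{3}} = \sqrt{- \frac{1525}{3}} = \frac{5 i \sqrt{183}}{3} \approx 22.546 i$)
$m{\left(4,1 \right)} a = - 20 \frac{5 i \sqrt{183}}{3} = - \frac{100 i \sqrt{183}}{3}$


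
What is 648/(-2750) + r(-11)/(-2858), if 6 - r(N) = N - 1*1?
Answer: -475371/1964875 ≈ -0.24193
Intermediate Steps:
r(N) = 7 - N (r(N) = 6 - (N - 1*1) = 6 - (N - 1) = 6 - (-1 + N) = 6 + (1 - N) = 7 - N)
648/(-2750) + r(-11)/(-2858) = 648/(-2750) + (7 - 1*(-11))/(-2858) = 648*(-1/2750) + (7 + 11)*(-1/2858) = -324/1375 + 18*(-1/2858) = -324/1375 - 9/1429 = -475371/1964875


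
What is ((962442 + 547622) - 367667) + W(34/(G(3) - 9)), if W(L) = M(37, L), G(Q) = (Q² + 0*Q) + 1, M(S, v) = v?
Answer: 1142431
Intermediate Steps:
G(Q) = 1 + Q² (G(Q) = (Q² + 0) + 1 = Q² + 1 = 1 + Q²)
W(L) = L
((962442 + 547622) - 367667) + W(34/(G(3) - 9)) = ((962442 + 547622) - 367667) + 34/((1 + 3²) - 9) = (1510064 - 367667) + 34/((1 + 9) - 9) = 1142397 + 34/(10 - 9) = 1142397 + 34/1 = 1142397 + 34*1 = 1142397 + 34 = 1142431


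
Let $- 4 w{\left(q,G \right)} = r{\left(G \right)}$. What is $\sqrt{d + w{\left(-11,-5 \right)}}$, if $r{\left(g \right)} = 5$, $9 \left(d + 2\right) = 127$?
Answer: $\frac{\sqrt{391}}{6} \approx 3.2956$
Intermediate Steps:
$d = \frac{109}{9}$ ($d = -2 + \frac{1}{9} \cdot 127 = -2 + \frac{127}{9} = \frac{109}{9} \approx 12.111$)
$w{\left(q,G \right)} = - \frac{5}{4}$ ($w{\left(q,G \right)} = \left(- \frac{1}{4}\right) 5 = - \frac{5}{4}$)
$\sqrt{d + w{\left(-11,-5 \right)}} = \sqrt{\frac{109}{9} - \frac{5}{4}} = \sqrt{\frac{391}{36}} = \frac{\sqrt{391}}{6}$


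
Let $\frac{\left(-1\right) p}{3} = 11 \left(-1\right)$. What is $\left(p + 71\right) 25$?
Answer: $2600$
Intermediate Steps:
$p = 33$ ($p = - 3 \cdot 11 \left(-1\right) = \left(-3\right) \left(-11\right) = 33$)
$\left(p + 71\right) 25 = \left(33 + 71\right) 25 = 104 \cdot 25 = 2600$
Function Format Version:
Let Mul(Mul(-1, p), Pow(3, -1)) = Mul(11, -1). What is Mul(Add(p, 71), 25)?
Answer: 2600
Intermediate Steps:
p = 33 (p = Mul(-3, Mul(11, -1)) = Mul(-3, -11) = 33)
Mul(Add(p, 71), 25) = Mul(Add(33, 71), 25) = Mul(104, 25) = 2600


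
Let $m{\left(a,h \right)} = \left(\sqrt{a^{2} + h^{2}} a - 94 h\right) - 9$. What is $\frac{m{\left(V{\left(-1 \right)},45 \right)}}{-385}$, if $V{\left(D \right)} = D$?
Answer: $\frac{4239}{385} + \frac{\sqrt{2026}}{385} \approx 11.127$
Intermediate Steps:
$m{\left(a,h \right)} = -9 - 94 h + a \sqrt{a^{2} + h^{2}}$ ($m{\left(a,h \right)} = \left(a \sqrt{a^{2} + h^{2}} - 94 h\right) - 9 = \left(- 94 h + a \sqrt{a^{2} + h^{2}}\right) - 9 = -9 - 94 h + a \sqrt{a^{2} + h^{2}}$)
$\frac{m{\left(V{\left(-1 \right)},45 \right)}}{-385} = \frac{-9 - 4230 - \sqrt{\left(-1\right)^{2} + 45^{2}}}{-385} = \left(-9 - 4230 - \sqrt{1 + 2025}\right) \left(- \frac{1}{385}\right) = \left(-9 - 4230 - \sqrt{2026}\right) \left(- \frac{1}{385}\right) = \left(-4239 - \sqrt{2026}\right) \left(- \frac{1}{385}\right) = \frac{4239}{385} + \frac{\sqrt{2026}}{385}$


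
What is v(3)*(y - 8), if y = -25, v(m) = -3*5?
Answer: 495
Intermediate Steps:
v(m) = -15
v(3)*(y - 8) = -15*(-25 - 8) = -15*(-33) = 495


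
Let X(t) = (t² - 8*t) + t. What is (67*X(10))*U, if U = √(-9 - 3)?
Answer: 4020*I*√3 ≈ 6962.8*I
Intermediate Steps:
U = 2*I*√3 (U = √(-12) = 2*I*√3 ≈ 3.4641*I)
X(t) = t² - 7*t
(67*X(10))*U = (67*(10*(-7 + 10)))*(2*I*√3) = (67*(10*3))*(2*I*√3) = (67*30)*(2*I*√3) = 2010*(2*I*√3) = 4020*I*√3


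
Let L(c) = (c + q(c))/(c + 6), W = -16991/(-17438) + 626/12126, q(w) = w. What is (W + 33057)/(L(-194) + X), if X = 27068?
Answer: 3495112492385/2862025648086 ≈ 1.2212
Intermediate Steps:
W = 108474527/105726594 (W = -16991*(-1/17438) + 626*(1/12126) = 16991/17438 + 313/6063 = 108474527/105726594 ≈ 1.0260)
L(c) = 2*c/(6 + c) (L(c) = (c + c)/(c + 6) = (2*c)/(6 + c) = 2*c/(6 + c))
(W + 33057)/(L(-194) + X) = (108474527/105726594 + 33057)/(2*(-194)/(6 - 194) + 27068) = 3495112492385/(105726594*(2*(-194)/(-188) + 27068)) = 3495112492385/(105726594*(2*(-194)*(-1/188) + 27068)) = 3495112492385/(105726594*(97/47 + 27068)) = 3495112492385/(105726594*(1272293/47)) = (3495112492385/105726594)*(47/1272293) = 3495112492385/2862025648086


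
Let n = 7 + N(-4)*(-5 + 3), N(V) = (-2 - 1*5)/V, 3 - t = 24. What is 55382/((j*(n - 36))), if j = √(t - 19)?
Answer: 27691*I*√10/325 ≈ 269.44*I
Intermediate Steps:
t = -21 (t = 3 - 1*24 = 3 - 24 = -21)
N(V) = -7/V (N(V) = (-2 - 5)/V = -7/V)
n = 7/2 (n = 7 + (-7/(-4))*(-5 + 3) = 7 - 7*(-¼)*(-2) = 7 + (7/4)*(-2) = 7 - 7/2 = 7/2 ≈ 3.5000)
j = 2*I*√10 (j = √(-21 - 19) = √(-40) = 2*I*√10 ≈ 6.3246*I)
55382/((j*(n - 36))) = 55382/(((2*I*√10)*(7/2 - 36))) = 55382/(((2*I*√10)*(-65/2))) = 55382/((-65*I*√10)) = 55382*(I*√10/650) = 27691*I*√10/325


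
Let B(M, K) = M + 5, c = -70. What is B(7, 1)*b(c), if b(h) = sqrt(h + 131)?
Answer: 12*sqrt(61) ≈ 93.723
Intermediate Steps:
B(M, K) = 5 + M
b(h) = sqrt(131 + h)
B(7, 1)*b(c) = (5 + 7)*sqrt(131 - 70) = 12*sqrt(61)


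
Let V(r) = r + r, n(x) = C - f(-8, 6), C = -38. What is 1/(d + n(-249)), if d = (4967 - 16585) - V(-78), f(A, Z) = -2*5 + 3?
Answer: -1/11493 ≈ -8.7010e-5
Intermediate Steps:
f(A, Z) = -7 (f(A, Z) = -10 + 3 = -7)
n(x) = -31 (n(x) = -38 - 1*(-7) = -38 + 7 = -31)
V(r) = 2*r
d = -11462 (d = (4967 - 16585) - 2*(-78) = -11618 - 1*(-156) = -11618 + 156 = -11462)
1/(d + n(-249)) = 1/(-11462 - 31) = 1/(-11493) = -1/11493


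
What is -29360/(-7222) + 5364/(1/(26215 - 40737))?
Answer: -281282470208/3611 ≈ -7.7896e+7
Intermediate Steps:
-29360/(-7222) + 5364/(1/(26215 - 40737)) = -29360*(-1/7222) + 5364/(1/(-14522)) = 14680/3611 + 5364/(-1/14522) = 14680/3611 + 5364*(-14522) = 14680/3611 - 77896008 = -281282470208/3611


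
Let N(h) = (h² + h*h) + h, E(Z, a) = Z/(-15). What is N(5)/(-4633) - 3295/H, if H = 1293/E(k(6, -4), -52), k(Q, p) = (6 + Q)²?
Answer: 48826647/1996823 ≈ 24.452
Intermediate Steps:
E(Z, a) = -Z/15 (E(Z, a) = Z*(-1/15) = -Z/15)
H = -2155/16 (H = 1293/((-(6 + 6)²/15)) = 1293/((-1/15*12²)) = 1293/((-1/15*144)) = 1293/(-48/5) = 1293*(-5/48) = -2155/16 ≈ -134.69)
N(h) = h + 2*h² (N(h) = (h² + h²) + h = 2*h² + h = h + 2*h²)
N(5)/(-4633) - 3295/H = (5*(1 + 2*5))/(-4633) - 3295/(-2155/16) = (5*(1 + 10))*(-1/4633) - 3295*(-16/2155) = (5*11)*(-1/4633) + 10544/431 = 55*(-1/4633) + 10544/431 = -55/4633 + 10544/431 = 48826647/1996823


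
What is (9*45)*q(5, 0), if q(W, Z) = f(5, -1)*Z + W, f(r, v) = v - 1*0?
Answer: 2025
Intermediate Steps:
f(r, v) = v (f(r, v) = v + 0 = v)
q(W, Z) = W - Z (q(W, Z) = -Z + W = W - Z)
(9*45)*q(5, 0) = (9*45)*(5 - 1*0) = 405*(5 + 0) = 405*5 = 2025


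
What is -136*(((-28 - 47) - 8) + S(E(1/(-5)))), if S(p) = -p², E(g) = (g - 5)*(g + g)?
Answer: 7422744/625 ≈ 11876.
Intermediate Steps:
E(g) = 2*g*(-5 + g) (E(g) = (-5 + g)*(2*g) = 2*g*(-5 + g))
-136*(((-28 - 47) - 8) + S(E(1/(-5)))) = -136*(((-28 - 47) - 8) - (2*(-5 + 1/(-5))/(-5))²) = -136*((-75 - 8) - (2*(-⅕)*(-5 - ⅕))²) = -136*(-83 - (2*(-⅕)*(-26/5))²) = -136*(-83 - (52/25)²) = -136*(-83 - 1*2704/625) = -136*(-83 - 2704/625) = -136*(-54579/625) = 7422744/625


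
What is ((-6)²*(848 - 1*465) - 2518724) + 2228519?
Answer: -276417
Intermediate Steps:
((-6)²*(848 - 1*465) - 2518724) + 2228519 = (36*(848 - 465) - 2518724) + 2228519 = (36*383 - 2518724) + 2228519 = (13788 - 2518724) + 2228519 = -2504936 + 2228519 = -276417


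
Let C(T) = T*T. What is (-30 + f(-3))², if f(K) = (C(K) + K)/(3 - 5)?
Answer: 1089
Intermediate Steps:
C(T) = T²
f(K) = -K/2 - K²/2 (f(K) = (K² + K)/(3 - 5) = (K + K²)/(-2) = (K + K²)*(-½) = -K/2 - K²/2)
(-30 + f(-3))² = (-30 + (½)*(-3)*(-1 - 1*(-3)))² = (-30 + (½)*(-3)*(-1 + 3))² = (-30 + (½)*(-3)*2)² = (-30 - 3)² = (-33)² = 1089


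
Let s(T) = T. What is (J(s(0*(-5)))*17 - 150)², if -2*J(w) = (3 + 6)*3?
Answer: 576081/4 ≈ 1.4402e+5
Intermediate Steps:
J(w) = -27/2 (J(w) = -(3 + 6)*3/2 = -9*3/2 = -½*27 = -27/2)
(J(s(0*(-5)))*17 - 150)² = (-27/2*17 - 150)² = (-459/2 - 150)² = (-759/2)² = 576081/4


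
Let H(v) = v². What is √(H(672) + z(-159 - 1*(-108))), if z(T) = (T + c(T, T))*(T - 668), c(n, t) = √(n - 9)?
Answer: √(488253 - 1438*I*√15) ≈ 698.76 - 3.985*I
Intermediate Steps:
c(n, t) = √(-9 + n)
z(T) = (-668 + T)*(T + √(-9 + T)) (z(T) = (T + √(-9 + T))*(T - 668) = (T + √(-9 + T))*(-668 + T) = (-668 + T)*(T + √(-9 + T)))
√(H(672) + z(-159 - 1*(-108))) = √(672² + ((-159 - 1*(-108))² - 668*(-159 - 1*(-108)) - 668*√(-9 + (-159 - 1*(-108))) + (-159 - 1*(-108))*√(-9 + (-159 - 1*(-108))))) = √(451584 + ((-159 + 108)² - 668*(-159 + 108) - 668*√(-9 + (-159 + 108)) + (-159 + 108)*√(-9 + (-159 + 108)))) = √(451584 + ((-51)² - 668*(-51) - 668*√(-9 - 51) - 51*√(-9 - 51))) = √(451584 + (2601 + 34068 - 1336*I*√15 - 102*I*√15)) = √(451584 + (36669 - 1438*I*√15)) = √(488253 - 1438*I*√15)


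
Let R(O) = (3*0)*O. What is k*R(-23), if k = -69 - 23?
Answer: 0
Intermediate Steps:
R(O) = 0 (R(O) = 0*O = 0)
k = -92
k*R(-23) = -92*0 = 0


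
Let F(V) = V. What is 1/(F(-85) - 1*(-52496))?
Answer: 1/52411 ≈ 1.9080e-5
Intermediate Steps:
1/(F(-85) - 1*(-52496)) = 1/(-85 - 1*(-52496)) = 1/(-85 + 52496) = 1/52411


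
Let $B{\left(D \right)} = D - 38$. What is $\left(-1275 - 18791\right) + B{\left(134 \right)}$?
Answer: $-19970$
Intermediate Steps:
$B{\left(D \right)} = -38 + D$
$\left(-1275 - 18791\right) + B{\left(134 \right)} = \left(-1275 - 18791\right) + \left(-38 + 134\right) = -20066 + 96 = -19970$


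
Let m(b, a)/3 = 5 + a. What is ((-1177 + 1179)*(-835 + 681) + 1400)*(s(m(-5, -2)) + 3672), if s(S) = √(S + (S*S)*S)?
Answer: 4009824 + 3276*√82 ≈ 4.0395e+6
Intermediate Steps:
m(b, a) = 15 + 3*a (m(b, a) = 3*(5 + a) = 15 + 3*a)
s(S) = √(S + S³) (s(S) = √(S + S²*S) = √(S + S³))
((-1177 + 1179)*(-835 + 681) + 1400)*(s(m(-5, -2)) + 3672) = ((-1177 + 1179)*(-835 + 681) + 1400)*(√((15 + 3*(-2)) + (15 + 3*(-2))³) + 3672) = (2*(-154) + 1400)*(√((15 - 6) + (15 - 6)³) + 3672) = (-308 + 1400)*(√(9 + 9³) + 3672) = 1092*(√(9 + 729) + 3672) = 1092*(√738 + 3672) = 1092*(3*√82 + 3672) = 1092*(3672 + 3*√82) = 4009824 + 3276*√82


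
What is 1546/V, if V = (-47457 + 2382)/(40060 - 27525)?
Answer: -3875822/9015 ≈ -429.93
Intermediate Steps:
V = -9015/2507 (V = -45075/12535 = -45075*1/12535 = -9015/2507 ≈ -3.5959)
1546/V = 1546/(-9015/2507) = 1546*(-2507/9015) = -3875822/9015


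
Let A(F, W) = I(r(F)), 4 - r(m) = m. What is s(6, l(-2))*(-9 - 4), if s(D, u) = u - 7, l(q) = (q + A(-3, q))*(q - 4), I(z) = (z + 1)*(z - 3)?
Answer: 2431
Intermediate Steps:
r(m) = 4 - m
I(z) = (1 + z)*(-3 + z)
A(F, W) = -11 + (4 - F)² + 2*F (A(F, W) = -3 + (4 - F)² - 2*(4 - F) = -3 + (4 - F)² + (-8 + 2*F) = -11 + (4 - F)² + 2*F)
l(q) = (-4 + q)*(32 + q) (l(q) = (q + (5 + (-3)² - 6*(-3)))*(q - 4) = (q + (5 + 9 + 18))*(-4 + q) = (q + 32)*(-4 + q) = (32 + q)*(-4 + q) = (-4 + q)*(32 + q))
s(D, u) = -7 + u
s(6, l(-2))*(-9 - 4) = (-7 + (-128 + (-2)² + 28*(-2)))*(-9 - 4) = (-7 + (-128 + 4 - 56))*(-13) = (-7 - 180)*(-13) = -187*(-13) = 2431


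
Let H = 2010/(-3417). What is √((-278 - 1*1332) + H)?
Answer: 74*I*√85/17 ≈ 40.132*I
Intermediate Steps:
H = -10/17 (H = 2010*(-1/3417) = -10/17 ≈ -0.58823)
√((-278 - 1*1332) + H) = √((-278 - 1*1332) - 10/17) = √((-278 - 1332) - 10/17) = √(-1610 - 10/17) = √(-27380/17) = 74*I*√85/17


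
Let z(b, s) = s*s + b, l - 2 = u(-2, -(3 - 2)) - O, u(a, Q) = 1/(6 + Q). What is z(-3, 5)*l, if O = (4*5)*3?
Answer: -6358/5 ≈ -1271.6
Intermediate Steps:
O = 60 (O = 20*3 = 60)
l = -289/5 (l = 2 + (1/(6 - (3 - 2)) - 1*60) = 2 + (1/(6 - 1*1) - 60) = 2 + (1/(6 - 1) - 60) = 2 + (1/5 - 60) = 2 - 299/5 = -289/5 ≈ -57.800)
z(b, s) = b + s**2 (z(b, s) = s**2 + b = b + s**2)
z(-3, 5)*l = (-3 + 5**2)*(-289/5) = (-3 + 25)*(-289/5) = 22*(-289/5) = -6358/5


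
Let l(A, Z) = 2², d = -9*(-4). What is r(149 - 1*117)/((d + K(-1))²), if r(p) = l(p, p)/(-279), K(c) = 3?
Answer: -4/424359 ≈ -9.4260e-6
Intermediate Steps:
d = 36
l(A, Z) = 4
r(p) = -4/279 (r(p) = 4/(-279) = 4*(-1/279) = -4/279)
r(149 - 1*117)/((d + K(-1))²) = -4/(279*(36 + 3)²) = -4/(279*(39²)) = -4/279/1521 = -4/279*1/1521 = -4/424359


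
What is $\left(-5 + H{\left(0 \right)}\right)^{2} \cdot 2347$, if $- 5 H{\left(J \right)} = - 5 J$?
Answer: $58675$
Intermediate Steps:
$H{\left(J \right)} = J$ ($H{\left(J \right)} = - \frac{\left(-1\right) 5 J}{5} = - \frac{\left(-5\right) J}{5} = J$)
$\left(-5 + H{\left(0 \right)}\right)^{2} \cdot 2347 = \left(-5 + 0\right)^{2} \cdot 2347 = \left(-5\right)^{2} \cdot 2347 = 25 \cdot 2347 = 58675$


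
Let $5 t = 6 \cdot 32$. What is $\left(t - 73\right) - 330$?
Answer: $- \frac{1823}{5} \approx -364.6$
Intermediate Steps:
$t = \frac{192}{5}$ ($t = \frac{6 \cdot 32}{5} = \frac{1}{5} \cdot 192 = \frac{192}{5} \approx 38.4$)
$\left(t - 73\right) - 330 = \left(\frac{192}{5} - 73\right) - 330 = - \frac{173}{5} - 330 = - \frac{1823}{5}$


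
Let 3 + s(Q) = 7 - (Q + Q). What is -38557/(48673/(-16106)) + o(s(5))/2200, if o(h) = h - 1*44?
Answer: 27323909175/2141612 ≈ 12759.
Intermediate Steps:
s(Q) = 4 - 2*Q (s(Q) = -3 + (7 - (Q + Q)) = -3 + (7 - 2*Q) = 4 - 2*Q)
o(h) = -44 + h (o(h) = h - 44 = -44 + h)
-38557/(48673/(-16106)) + o(s(5))/2200 = -38557/(48673/(-16106)) + (-44 + (4 - 2*5))/2200 = -38557/(48673*(-1/16106)) + (-44 + (4 - 10))*(1/2200) = -38557/(-48673/16106) + (-44 - 6)*(1/2200) = -38557*(-16106/48673) - 50*1/2200 = 620999042/48673 - 1/44 = 27323909175/2141612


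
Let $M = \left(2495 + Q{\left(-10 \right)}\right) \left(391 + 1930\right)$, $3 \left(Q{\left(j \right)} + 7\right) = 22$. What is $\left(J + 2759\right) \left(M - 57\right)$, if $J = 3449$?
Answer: $\frac{107862975680}{3} \approx 3.5954 \cdot 10^{10}$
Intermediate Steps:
$Q{\left(j \right)} = \frac{1}{3}$ ($Q{\left(j \right)} = -7 + \frac{1}{3} \cdot 22 = -7 + \frac{22}{3} = \frac{1}{3}$)
$M = \frac{17375006}{3}$ ($M = \left(2495 + \frac{1}{3}\right) \left(391 + 1930\right) = \frac{7486}{3} \cdot 2321 = \frac{17375006}{3} \approx 5.7917 \cdot 10^{6}$)
$\left(J + 2759\right) \left(M - 57\right) = \left(3449 + 2759\right) \left(\frac{17375006}{3} - 57\right) = 6208 \cdot \frac{17374835}{3} = \frac{107862975680}{3}$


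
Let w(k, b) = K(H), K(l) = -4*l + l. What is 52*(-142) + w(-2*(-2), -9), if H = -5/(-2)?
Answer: -14783/2 ≈ -7391.5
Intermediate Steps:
H = 5/2 (H = -5*(-½) = 5/2 ≈ 2.5000)
K(l) = -3*l
w(k, b) = -15/2 (w(k, b) = -3*5/2 = -15/2)
52*(-142) + w(-2*(-2), -9) = 52*(-142) - 15/2 = -7384 - 15/2 = -14783/2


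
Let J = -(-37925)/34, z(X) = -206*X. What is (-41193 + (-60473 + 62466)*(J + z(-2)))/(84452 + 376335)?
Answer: 102101907/15666758 ≈ 6.5171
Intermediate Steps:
J = 37925/34 (J = -(-37925)/34 = -1517*(-25/34) = 37925/34 ≈ 1115.4)
(-41193 + (-60473 + 62466)*(J + z(-2)))/(84452 + 376335) = (-41193 + (-60473 + 62466)*(37925/34 - 206*(-2)))/(84452 + 376335) = (-41193 + 1993*(37925/34 + 412))/460787 = (-41193 + 1993*(51933/34))*(1/460787) = (-41193 + 103502469/34)*(1/460787) = (102101907/34)*(1/460787) = 102101907/15666758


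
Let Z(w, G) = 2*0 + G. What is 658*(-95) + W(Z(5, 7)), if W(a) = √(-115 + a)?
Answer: -62510 + 6*I*√3 ≈ -62510.0 + 10.392*I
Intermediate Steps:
Z(w, G) = G (Z(w, G) = 0 + G = G)
658*(-95) + W(Z(5, 7)) = 658*(-95) + √(-115 + 7) = -62510 + √(-108) = -62510 + 6*I*√3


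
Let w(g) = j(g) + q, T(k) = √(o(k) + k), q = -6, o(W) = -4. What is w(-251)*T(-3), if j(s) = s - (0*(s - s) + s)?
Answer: -6*I*√7 ≈ -15.875*I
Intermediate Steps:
j(s) = 0 (j(s) = s - (0*0 + s) = s - (0 + s) = s - s = 0)
T(k) = √(-4 + k)
w(g) = -6 (w(g) = 0 - 6 = -6)
w(-251)*T(-3) = -6*√(-4 - 3) = -6*I*√7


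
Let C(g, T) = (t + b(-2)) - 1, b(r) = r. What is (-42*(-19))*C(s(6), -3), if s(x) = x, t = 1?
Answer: -1596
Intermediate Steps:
C(g, T) = -2 (C(g, T) = (1 - 2) - 1 = -1 - 1 = -2)
(-42*(-19))*C(s(6), -3) = -42*(-19)*(-2) = 798*(-2) = -1596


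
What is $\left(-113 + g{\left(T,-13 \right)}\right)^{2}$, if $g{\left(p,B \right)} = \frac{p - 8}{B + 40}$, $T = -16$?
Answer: $\frac{1050625}{81} \approx 12971.0$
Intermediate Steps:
$g{\left(p,B \right)} = \frac{-8 + p}{40 + B}$
$\left(-113 + g{\left(T,-13 \right)}\right)^{2} = \left(-113 + \frac{-8 - 16}{40 - 13}\right)^{2} = \left(-113 + \frac{1}{27} \left(-24\right)\right)^{2} = \left(-113 - \frac{8}{9}\right)^{2} = \left(- \frac{1025}{9}\right)^{2} = \frac{1050625}{81}$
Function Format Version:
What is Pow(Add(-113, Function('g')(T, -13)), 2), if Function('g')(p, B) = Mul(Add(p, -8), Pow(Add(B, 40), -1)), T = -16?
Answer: Rational(1050625, 81) ≈ 12971.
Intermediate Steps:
Function('g')(p, B) = Mul(Pow(Add(40, B), -1), Add(-8, p)) (Function('g')(p, B) = Mul(Add(-8, p), Pow(Add(40, B), -1)) = Mul(Pow(Add(40, B), -1), Add(-8, p)))
Pow(Add(-113, Function('g')(T, -13)), 2) = Pow(Add(-113, Mul(Pow(Add(40, -13), -1), Add(-8, -16))), 2) = Pow(Add(-113, Mul(Pow(27, -1), -24)), 2) = Pow(Add(-113, Mul(Rational(1, 27), -24)), 2) = Pow(Add(-113, Rational(-8, 9)), 2) = Pow(Rational(-1025, 9), 2) = Rational(1050625, 81)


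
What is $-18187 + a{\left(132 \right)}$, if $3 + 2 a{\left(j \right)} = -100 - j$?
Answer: $- \frac{36609}{2} \approx -18305.0$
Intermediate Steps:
$a{\left(j \right)} = - \frac{103}{2} - \frac{j}{2}$ ($a{\left(j \right)} = - \frac{3}{2} + \frac{-100 - j}{2} = - \frac{3}{2} - \left(50 + \frac{j}{2}\right) = - \frac{103}{2} - \frac{j}{2}$)
$-18187 + a{\left(132 \right)} = -18187 - \frac{235}{2} = - \frac{36609}{2}$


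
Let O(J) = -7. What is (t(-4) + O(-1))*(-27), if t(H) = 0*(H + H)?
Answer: 189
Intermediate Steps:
t(H) = 0 (t(H) = 0*(2*H) = 0)
(t(-4) + O(-1))*(-27) = (0 - 7)*(-27) = -7*(-27) = 189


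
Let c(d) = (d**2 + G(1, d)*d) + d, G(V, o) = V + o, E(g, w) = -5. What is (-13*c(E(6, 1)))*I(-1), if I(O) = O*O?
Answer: -520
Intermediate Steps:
I(O) = O**2
c(d) = d + d**2 + d*(1 + d) (c(d) = (d**2 + (1 + d)*d) + d = (d**2 + d*(1 + d)) + d = d + d**2 + d*(1 + d))
(-13*c(E(6, 1)))*I(-1) = -26*(-5)*(1 - 5)*(-1)**2 = -26*(-5)*(-4)*1 = -13*40*1 = -520*1 = -520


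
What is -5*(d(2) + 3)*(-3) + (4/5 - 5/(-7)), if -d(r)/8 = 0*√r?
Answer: 1628/35 ≈ 46.514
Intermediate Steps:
d(r) = 0 (d(r) = -0*√r = -8*0 = 0)
-5*(d(2) + 3)*(-3) + (4/5 - 5/(-7)) = -5*(0 + 3)*(-3) + (4/5 - 5/(-7)) = -5*3*(-3) + (4*(⅕) - 5*(-⅐)) = -15*(-3) + (⅘ + 5/7) = 45 + 53/35 = 1628/35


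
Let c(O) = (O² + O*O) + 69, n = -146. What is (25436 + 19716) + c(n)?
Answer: 87853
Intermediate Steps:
c(O) = 69 + 2*O² (c(O) = (O² + O²) + 69 = 2*O² + 69 = 69 + 2*O²)
(25436 + 19716) + c(n) = (25436 + 19716) + (69 + 2*(-146)²) = 45152 + (69 + 2*21316) = 45152 + (69 + 42632) = 45152 + 42701 = 87853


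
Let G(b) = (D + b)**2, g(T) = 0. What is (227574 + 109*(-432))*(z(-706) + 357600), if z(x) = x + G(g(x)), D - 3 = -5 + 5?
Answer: 64415994858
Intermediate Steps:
D = 3 (D = 3 + (-5 + 5) = 3 + 0 = 3)
G(b) = (3 + b)**2
z(x) = 9 + x (z(x) = x + (3 + 0)**2 = x + 3**2 = x + 9 = 9 + x)
(227574 + 109*(-432))*(z(-706) + 357600) = (227574 + 109*(-432))*((9 - 706) + 357600) = (227574 - 47088)*(-697 + 357600) = 180486*356903 = 64415994858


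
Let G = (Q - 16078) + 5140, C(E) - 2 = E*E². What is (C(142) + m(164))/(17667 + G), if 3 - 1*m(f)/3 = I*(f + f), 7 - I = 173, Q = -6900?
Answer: -53099/3 ≈ -17700.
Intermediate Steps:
I = -166 (I = 7 - 1*173 = 7 - 173 = -166)
C(E) = 2 + E³ (C(E) = 2 + E*E² = 2 + E³)
G = -17838 (G = (-6900 - 16078) + 5140 = -22978 + 5140 = -17838)
m(f) = 9 + 996*f (m(f) = 9 - (-498)*(f + f) = 9 - (-498)*2*f = 9 - (-996)*f = 9 + 996*f)
(C(142) + m(164))/(17667 + G) = ((2 + 142³) + (9 + 996*164))/(17667 - 17838) = ((2 + 2863288) + (9 + 163344))/(-171) = (2863290 + 163353)*(-1/171) = 3026643*(-1/171) = -53099/3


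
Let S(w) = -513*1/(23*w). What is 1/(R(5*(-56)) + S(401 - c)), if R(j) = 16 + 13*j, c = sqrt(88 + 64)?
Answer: -102661428901/372050733954939 + 2622*sqrt(38)/124016911318313 ≈ -0.00027593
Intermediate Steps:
c = 2*sqrt(38) (c = sqrt(152) = 2*sqrt(38) ≈ 12.329)
S(w) = -513/(23*w)
1/(R(5*(-56)) + S(401 - c)) = 1/((16 + 13*(5*(-56))) - 513/(23*(401 - 2*sqrt(38)))) = 1/((16 + 13*(-280)) - 513/(23*(401 - 2*sqrt(38)))) = 1/((16 - 3640) - 513/(23*(401 - 2*sqrt(38)))) = 1/(-3624 - 513/(23*(401 - 2*sqrt(38))))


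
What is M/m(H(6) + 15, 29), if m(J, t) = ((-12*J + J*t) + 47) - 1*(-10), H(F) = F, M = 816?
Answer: 136/69 ≈ 1.9710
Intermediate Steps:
m(J, t) = 57 - 12*J + J*t (m(J, t) = (47 - 12*J + J*t) + 10 = 57 - 12*J + J*t)
M/m(H(6) + 15, 29) = 816/(57 - 12*(6 + 15) + (6 + 15)*29) = 816/(57 - 12*21 + 21*29) = 816/(57 - 252 + 609) = 816/414 = 816*(1/414) = 136/69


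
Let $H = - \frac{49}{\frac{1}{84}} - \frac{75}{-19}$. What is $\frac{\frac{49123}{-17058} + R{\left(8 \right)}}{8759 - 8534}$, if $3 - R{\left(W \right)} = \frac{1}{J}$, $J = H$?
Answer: $\frac{53522227}{99954336150} \approx 0.00053547$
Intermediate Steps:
$H = - \frac{78129}{19}$ ($H = - 49 \frac{1}{\frac{1}{84}} - - \frac{75}{19} = \left(-49\right) 84 + \frac{75}{19} = -4116 + \frac{75}{19} = - \frac{78129}{19} \approx -4112.1$)
$J = - \frac{78129}{19} \approx -4112.1$
$R{\left(W \right)} = \frac{234406}{78129}$ ($R{\left(W \right)} = 3 - \frac{1}{- \frac{78129}{19}} = 3 - - \frac{19}{78129} = 3 + \frac{19}{78129} = \frac{234406}{78129}$)
$\frac{\frac{49123}{-17058} + R{\left(8 \right)}}{8759 - 8534} = \frac{\frac{49123}{-17058} + \frac{234406}{78129}}{8759 - 8534} = \frac{49123 \left(- \frac{1}{17058}\right) + \frac{234406}{78129}}{225} = \left(- \frac{49123}{17058} + \frac{234406}{78129}\right) \frac{1}{225} = \frac{53522227}{444241494} \cdot \frac{1}{225} = \frac{53522227}{99954336150}$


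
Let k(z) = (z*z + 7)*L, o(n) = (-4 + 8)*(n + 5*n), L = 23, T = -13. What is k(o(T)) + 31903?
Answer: 2270976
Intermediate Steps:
o(n) = 24*n (o(n) = 4*(6*n) = 24*n)
k(z) = 161 + 23*z² (k(z) = (z*z + 7)*23 = (z² + 7)*23 = (7 + z²)*23 = 161 + 23*z²)
k(o(T)) + 31903 = (161 + 23*(24*(-13))²) + 31903 = (161 + 23*(-312)²) + 31903 = (161 + 23*97344) + 31903 = (161 + 2238912) + 31903 = 2239073 + 31903 = 2270976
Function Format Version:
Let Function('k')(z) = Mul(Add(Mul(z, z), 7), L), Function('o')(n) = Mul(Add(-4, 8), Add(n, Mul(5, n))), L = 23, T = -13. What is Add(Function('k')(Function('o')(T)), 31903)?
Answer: 2270976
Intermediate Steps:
Function('o')(n) = Mul(24, n) (Function('o')(n) = Mul(4, Mul(6, n)) = Mul(24, n))
Function('k')(z) = Add(161, Mul(23, Pow(z, 2))) (Function('k')(z) = Mul(Add(Mul(z, z), 7), 23) = Mul(Add(Pow(z, 2), 7), 23) = Mul(Add(7, Pow(z, 2)), 23) = Add(161, Mul(23, Pow(z, 2))))
Add(Function('k')(Function('o')(T)), 31903) = Add(Add(161, Mul(23, Pow(Mul(24, -13), 2))), 31903) = Add(Add(161, Mul(23, Pow(-312, 2))), 31903) = Add(Add(161, Mul(23, 97344)), 31903) = Add(Add(161, 2238912), 31903) = Add(2239073, 31903) = 2270976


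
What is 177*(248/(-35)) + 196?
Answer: -37036/35 ≈ -1058.2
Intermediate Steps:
177*(248/(-35)) + 196 = 177*(248*(-1/35)) + 196 = 177*(-248/35) + 196 = -43896/35 + 196 = -37036/35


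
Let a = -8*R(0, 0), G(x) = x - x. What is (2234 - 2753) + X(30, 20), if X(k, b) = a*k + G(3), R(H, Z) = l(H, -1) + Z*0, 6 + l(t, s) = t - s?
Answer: 681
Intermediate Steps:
l(t, s) = -6 + t - s (l(t, s) = -6 + (t - s) = -6 + t - s)
G(x) = 0
R(H, Z) = -5 + H (R(H, Z) = (-6 + H - 1*(-1)) + Z*0 = (-6 + H + 1) + 0 = (-5 + H) + 0 = -5 + H)
a = 40 (a = -8*(-5 + 0) = -8*(-5) = 40)
X(k, b) = 40*k (X(k, b) = 40*k + 0 = 40*k)
(2234 - 2753) + X(30, 20) = (2234 - 2753) + 40*30 = -519 + 1200 = 681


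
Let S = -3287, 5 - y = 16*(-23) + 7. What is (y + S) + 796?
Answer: -2125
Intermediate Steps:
y = 366 (y = 5 - (16*(-23) + 7) = 5 - (-368 + 7) = 5 - 1*(-361) = 5 + 361 = 366)
(y + S) + 796 = (366 - 3287) + 796 = -2921 + 796 = -2125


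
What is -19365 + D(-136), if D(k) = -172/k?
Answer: -658367/34 ≈ -19364.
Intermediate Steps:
-19365 + D(-136) = -19365 - 172/(-136) = -19365 - 172*(-1/136) = -19365 + 43/34 = -658367/34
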